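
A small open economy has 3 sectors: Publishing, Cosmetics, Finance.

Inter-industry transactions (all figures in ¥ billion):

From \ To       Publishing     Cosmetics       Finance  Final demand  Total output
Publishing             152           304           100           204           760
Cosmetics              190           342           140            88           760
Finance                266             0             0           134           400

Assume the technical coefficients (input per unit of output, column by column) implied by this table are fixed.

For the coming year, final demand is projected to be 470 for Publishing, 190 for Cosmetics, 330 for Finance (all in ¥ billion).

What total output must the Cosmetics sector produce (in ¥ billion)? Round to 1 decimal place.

x_2 = 1743.6

Technical coefficients a_ij = z_ij / X_j:
  a_11 = 152/760 = 0.20, a_21 = 190/760 = 0.25, a_31 = 266/760 = 0.35
  a_12 = 304/760 = 0.40, a_22 = 342/760 = 0.45, a_32 = 0/760 = 0.00
  a_13 = 100/400 = 0.25, a_23 = 140/400 = 0.35, a_33 = 0/400 = 0.00
I − A =
  [   0.80    -0.40    -0.25]
  [  -0.25     0.55    -0.35]
  [  -0.35     0.00     1.00]
Cofactors of I−A, C_ij = (−1)^(i+j)·(minor ij) (rows/columns in the sector order above):
  C_11 = (0.55)(1.00) − (-0.35)(0.00) = 0.5500
  C_12 = −[(-0.25)(1.00) − (-0.35)(-0.35)] = 0.3725
  C_13 = (-0.25)(0.00) − (0.55)(-0.35) = 0.1925
  C_21 = −[(-0.40)(1.00) − (-0.25)(0.00)] = 0.4000
  C_22 = (0.80)(1.00) − (-0.25)(-0.35) = 0.7125
  C_23 = −[(0.80)(0.00) − (-0.40)(-0.35)] = 0.1400
  C_31 = (-0.40)(-0.35) − (-0.25)(0.55) = 0.2775
  C_32 = −[(0.80)(-0.35) − (-0.25)(-0.25)] = 0.3425
  C_33 = (0.80)(0.55) − (-0.40)(-0.25) = 0.3400
det(I−A) = Σ_j (I−A)_1j·C_1j = (0.80)(0.5500) + (-0.40)(0.3725) + (-0.25)(0.1925) = 0.242875
adj(I−A) = Cᵀ =
  [ 0.5500   0.4000   0.2775]
  [ 0.3725   0.7125   0.3425]
  [ 0.1925   0.1400   0.3400]
(I − A)⁻¹ = adj(I−A) / det(I−A) ≈
  [   2.2645     1.6469     1.1426]
  [   1.5337     2.9336     1.4102]
  [   0.7926     0.5764     1.3999]
x = (I − A)⁻¹ d = adj(I−A)·d / det(I−A), with det(I−A) = 0.242875:
  x_1 = (0.5500·470 + 0.4000·190 + 0.2775·330) / 0.242875 = 426.075 / 0.242875 ≈ 1754.3
  x_2 = (0.3725·470 + 0.7125·190 + 0.3425·330) / 0.242875 = 423.475 / 0.242875 ≈ 1743.6
  x_3 = (0.1925·470 + 0.1400·190 + 0.3400·330) / 0.242875 = 229.275 / 0.242875 ≈ 944.0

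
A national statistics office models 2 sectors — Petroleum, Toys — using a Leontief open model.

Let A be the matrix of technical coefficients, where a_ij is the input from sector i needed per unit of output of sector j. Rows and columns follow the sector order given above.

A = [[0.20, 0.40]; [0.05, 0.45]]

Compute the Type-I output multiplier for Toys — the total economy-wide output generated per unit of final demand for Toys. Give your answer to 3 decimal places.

I − A =
  [   0.80    -0.40]
  [  -0.05     0.55]
det(I−A) = (0.80)(0.55) − (-0.40)(-0.05) = 0.4200
adj(I−A) = [[0.55, 0.40], [0.05, 0.80]]
(I − A)⁻¹ = adj(I−A) / det(I−A) ≈
  [   1.3095     0.9524]
  [   0.1190     1.9048]
The output multiplier for sector j is the column-j sum of the Leontief inverse (I − A)⁻¹ = adj(I−A) / det(I−A).
Column 2 of adj(I−A): (0.40, 0.80); det(I−A) = 0.4200.
m_2 = (0.40 + 0.80) / 0.4200 = 1.20 / 0.4200 ≈ 2.857.

m_2 = 2.857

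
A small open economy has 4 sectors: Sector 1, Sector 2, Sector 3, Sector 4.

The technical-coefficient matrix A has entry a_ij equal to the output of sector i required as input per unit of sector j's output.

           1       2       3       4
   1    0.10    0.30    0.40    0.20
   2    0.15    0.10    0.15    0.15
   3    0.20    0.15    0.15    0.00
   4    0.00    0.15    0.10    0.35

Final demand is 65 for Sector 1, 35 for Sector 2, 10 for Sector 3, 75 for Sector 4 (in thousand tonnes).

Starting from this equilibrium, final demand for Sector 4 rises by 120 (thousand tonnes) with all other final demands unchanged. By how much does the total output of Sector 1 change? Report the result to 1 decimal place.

Δx_1 = 72.5

I − A =
  [   0.90    -0.30    -0.40    -0.20]
  [  -0.15     0.90    -0.15    -0.15]
  [  -0.20    -0.15     0.85     0.00]
  [   0.00    -0.15    -0.10     0.65]
Compute the cofactors C_ij = (−1)^(i+j)·(3×3 minor ij) of I−A; the adjugate is their transpose:
adj(I−A) = Cᵀ =
  [ 0.461250   0.233250   0.281250   0.195750]
  [ 0.105375   0.441250   0.143250   0.134250]
  [ 0.127125   0.132750   0.472500   0.069750]
  [ 0.043875   0.122250   0.105750   0.540000]
det(I−A) = Σ_j (I−A)_1j·C_1j = (0.90)(0.461250) + (-0.30)(0.105375) + (-0.40)(0.127125) + (-0.20)(0.043875) = 0.3238875
(I − A)⁻¹ = adj(I−A) / det(I−A) ≈
  [   1.4241     0.7202     0.8684     0.6044]
  [   0.3253     1.3624     0.4423     0.4145]
  [   0.3925     0.4099     1.4588     0.2154]
  [   0.1355     0.3774     0.3265     1.6672]
Δx = (I − A)⁻¹ Δd with Δd having +120 in the Sector 4 component and 0 elsewhere.
So Δx_1 = L_14 · (+120), where L_14 = adj(I−A)_14 / det(I−A) = 0.195750 / 0.3238875.
Δx_1 = 0.195750 × (+120) / 0.3238875 = 23.49 / 0.3238875 ≈ 72.5.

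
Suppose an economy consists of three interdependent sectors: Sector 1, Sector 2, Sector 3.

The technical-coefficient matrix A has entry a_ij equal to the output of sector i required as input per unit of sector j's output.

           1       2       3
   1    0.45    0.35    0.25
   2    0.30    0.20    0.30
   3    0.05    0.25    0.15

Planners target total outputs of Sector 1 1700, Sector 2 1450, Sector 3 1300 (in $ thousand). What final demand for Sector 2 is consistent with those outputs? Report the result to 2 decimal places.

I − A =
  [   0.55    -0.35    -0.25]
  [  -0.30     0.80    -0.30]
  [  -0.05    -0.25     0.85]
d = (I − A) x:
  d_1 = (+0.55)·1700 + (-0.35)·1450 + (-0.25)·1300 = 102.50
  d_2 = (-0.30)·1700 + (+0.80)·1450 + (-0.30)·1300 = 260.00
  d_3 = (-0.05)·1700 + (-0.25)·1450 + (+0.85)·1300 = 657.50

d_2 = 260.00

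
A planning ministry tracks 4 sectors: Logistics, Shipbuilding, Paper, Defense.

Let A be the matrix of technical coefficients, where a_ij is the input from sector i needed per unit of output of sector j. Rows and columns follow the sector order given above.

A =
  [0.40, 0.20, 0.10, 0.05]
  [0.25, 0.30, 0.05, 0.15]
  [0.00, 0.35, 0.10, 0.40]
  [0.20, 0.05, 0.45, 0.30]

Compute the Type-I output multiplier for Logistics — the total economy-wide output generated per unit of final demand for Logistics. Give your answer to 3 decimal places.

I − A =
  [   0.60    -0.20    -0.10    -0.05]
  [  -0.25     0.70    -0.05    -0.15]
  [   0.00    -0.35     0.90    -0.40]
  [  -0.20    -0.05    -0.45     0.70]
Compute the cofactors C_ij = (−1)^(i+j)·(3×3 minor ij) of I−A; the adjugate is their transpose:
adj(I−A) = Cᵀ =
  [ 0.271375   0.126625   0.084625   0.094875]
  [ 0.143500   0.253000   0.087125   0.114250]
  [ 0.132750   0.171500   0.240875   0.183875]
  [ 0.173125   0.164500   0.185250   0.313750]
det(I−A) = Σ_j (I−A)_1j·C_1j = (0.60)(0.271375) + (-0.20)(0.143500) + (-0.10)(0.132750) + (-0.05)(0.173125) = 0.11219375
(I − A)⁻¹ = adj(I−A) / det(I−A) ≈
  [   2.4188     1.1286     0.7543     0.8456]
  [   1.2790     2.2550     0.7766     1.0183]
  [   1.1832     1.5286     2.1470     1.6389]
  [   1.5431     1.4662     1.6512     2.7965]
The output multiplier for sector j is the column-j sum of the Leontief inverse (I − A)⁻¹ = adj(I−A) / det(I−A).
Column L of adj(I−A): (0.271375, 0.143500, 0.132750, 0.173125); det(I−A) = 0.11219375.
m_L = (0.271375 + 0.143500 + 0.132750 + 0.173125) / 0.11219375 = 0.72075 / 0.11219375 ≈ 6.424.

m_L = 6.424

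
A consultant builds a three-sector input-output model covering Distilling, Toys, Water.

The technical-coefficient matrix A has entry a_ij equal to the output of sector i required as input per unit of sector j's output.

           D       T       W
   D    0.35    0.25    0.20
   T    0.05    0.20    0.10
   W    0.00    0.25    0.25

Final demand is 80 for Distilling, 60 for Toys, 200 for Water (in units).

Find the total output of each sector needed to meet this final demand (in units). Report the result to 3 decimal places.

x_D = 268.739, x_T = 130.570, x_W = 310.190

I − A =
  [   0.65    -0.25    -0.20]
  [  -0.05     0.80    -0.10]
  [   0.00    -0.25     0.75]
Cofactors of I−A, C_ij = (−1)^(i+j)·(minor ij) (rows/columns in the sector order above):
  C_11 = (0.80)(0.75) − (-0.10)(-0.25) = 0.5750
  C_12 = −[(-0.05)(0.75) − (-0.10)(0.00)] = 0.0375
  C_13 = (-0.05)(-0.25) − (0.80)(0.00) = 0.0125
  C_21 = −[(-0.25)(0.75) − (-0.20)(-0.25)] = 0.2375
  C_22 = (0.65)(0.75) − (-0.20)(0.00) = 0.4875
  C_23 = −[(0.65)(-0.25) − (-0.25)(0.00)] = 0.1625
  C_31 = (-0.25)(-0.10) − (-0.20)(0.80) = 0.1850
  C_32 = −[(0.65)(-0.10) − (-0.20)(-0.05)] = 0.0750
  C_33 = (0.65)(0.80) − (-0.25)(-0.05) = 0.5075
det(I−A) = Σ_j (I−A)_1j·C_1j = (0.65)(0.5750) + (-0.25)(0.0375) + (-0.20)(0.0125) = 0.361875
adj(I−A) = Cᵀ =
  [ 0.5750   0.2375   0.1850]
  [ 0.0375   0.4875   0.0750]
  [ 0.0125   0.1625   0.5075]
(I − A)⁻¹ = adj(I−A) / det(I−A) ≈
  [   1.5889     0.6563     0.5112]
  [   0.1036     1.3472     0.2073]
  [   0.0345     0.4491     1.4024]
x = (I − A)⁻¹ d = adj(I−A)·d / det(I−A), with det(I−A) = 0.361875:
  x_D = (0.5750·80 + 0.2375·60 + 0.1850·200) / 0.361875 = 97.25 / 0.361875 ≈ 268.739
  x_T = (0.0375·80 + 0.4875·60 + 0.0750·200) / 0.361875 = 47.25 / 0.361875 ≈ 130.570
  x_W = (0.0125·80 + 0.1625·60 + 0.5075·200) / 0.361875 = 112.25 / 0.361875 ≈ 310.190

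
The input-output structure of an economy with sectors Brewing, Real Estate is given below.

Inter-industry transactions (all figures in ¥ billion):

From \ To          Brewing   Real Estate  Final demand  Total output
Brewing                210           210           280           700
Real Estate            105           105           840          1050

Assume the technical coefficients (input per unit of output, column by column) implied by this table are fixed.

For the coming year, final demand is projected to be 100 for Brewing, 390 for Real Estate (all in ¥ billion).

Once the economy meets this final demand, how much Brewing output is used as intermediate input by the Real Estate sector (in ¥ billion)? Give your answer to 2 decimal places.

z_BR = 96.00

Technical coefficients a_ij = z_ij / X_j:
  a_BB = 210/700 = 0.30, a_RB = 105/700 = 0.15
  a_BR = 210/1050 = 0.20, a_RR = 105/1050 = 0.10
I − A =
  [   0.70    -0.20]
  [  -0.15     0.90]
det(I−A) = (0.70)(0.90) − (-0.20)(-0.15) = 0.6000
adj(I−A) = [[0.90, 0.20], [0.15, 0.70]]
(I − A)⁻¹ = adj(I−A) / det(I−A) ≈
  [   1.5000     0.3333]
  [   0.2500     1.1667]
First solve x = (I − A)⁻¹ d = adj(I−A)·d / det(I−A); in particular x_R = (0.15·100 + 0.70·390) / 0.6000 = 288.00 / 0.6000 = 480.0000.
Intermediate flow from B to R: z_BR = a_BR · x_R = 0.20 × 288.00 / 0.6000 = 57.60 / 0.6000 = 96.00.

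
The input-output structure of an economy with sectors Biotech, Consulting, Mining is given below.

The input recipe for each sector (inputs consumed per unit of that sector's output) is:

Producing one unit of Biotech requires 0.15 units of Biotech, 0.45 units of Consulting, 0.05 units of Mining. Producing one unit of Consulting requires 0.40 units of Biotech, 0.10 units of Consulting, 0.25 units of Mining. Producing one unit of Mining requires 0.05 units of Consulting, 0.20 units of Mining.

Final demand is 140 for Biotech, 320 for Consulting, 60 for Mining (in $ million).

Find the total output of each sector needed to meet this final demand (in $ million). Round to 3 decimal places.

I − A =
  [   0.85    -0.40     0.00]
  [  -0.45     0.90    -0.05]
  [  -0.05    -0.25     0.80]
Cofactors of I−A, C_ij = (−1)^(i+j)·(minor ij) (rows/columns in the sector order above):
  C_11 = (0.90)(0.80) − (-0.05)(-0.25) = 0.7075
  C_12 = −[(-0.45)(0.80) − (-0.05)(-0.05)] = 0.3625
  C_13 = (-0.45)(-0.25) − (0.90)(-0.05) = 0.1575
  C_21 = −[(-0.40)(0.80) − (0.00)(-0.25)] = 0.3200
  C_22 = (0.85)(0.80) − (0.00)(-0.05) = 0.6800
  C_23 = −[(0.85)(-0.25) − (-0.40)(-0.05)] = 0.2325
  C_31 = (-0.40)(-0.05) − (0.00)(0.90) = 0.0200
  C_32 = −[(0.85)(-0.05) − (0.00)(-0.45)] = 0.0425
  C_33 = (0.85)(0.90) − (-0.40)(-0.45) = 0.5850
det(I−A) = Σ_j (I−A)_1j·C_1j = (0.85)(0.7075) + (-0.40)(0.3625) + (0.00)(0.1575) = 0.456375
adj(I−A) = Cᵀ =
  [ 0.7075   0.3200   0.0200]
  [ 0.3625   0.6800   0.0425]
  [ 0.1575   0.2325   0.5850]
(I − A)⁻¹ = adj(I−A) / det(I−A) ≈
  [   1.5503     0.7012     0.0438]
  [   0.7943     1.4900     0.0931]
  [   0.3451     0.5094     1.2818]
x = (I − A)⁻¹ d = adj(I−A)·d / det(I−A), with det(I−A) = 0.456375:
  x_B = (0.7075·140 + 0.3200·320 + 0.0200·60) / 0.456375 = 202.65 / 0.456375 ≈ 444.043
  x_C = (0.3625·140 + 0.6800·320 + 0.0425·60) / 0.456375 = 270.90 / 0.456375 ≈ 593.591
  x_M = (0.1575·140 + 0.2325·320 + 0.5850·60) / 0.456375 = 131.55 / 0.456375 ≈ 288.250

x_B = 444.043, x_C = 593.591, x_M = 288.250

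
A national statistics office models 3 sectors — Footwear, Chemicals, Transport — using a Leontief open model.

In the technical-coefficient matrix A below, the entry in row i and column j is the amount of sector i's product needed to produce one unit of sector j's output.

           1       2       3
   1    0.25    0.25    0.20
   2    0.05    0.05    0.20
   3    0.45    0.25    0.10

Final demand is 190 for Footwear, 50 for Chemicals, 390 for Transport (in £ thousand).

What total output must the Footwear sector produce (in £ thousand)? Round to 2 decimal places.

x_1 = 540.04

I − A =
  [   0.75    -0.25    -0.20]
  [  -0.05     0.95    -0.20]
  [  -0.45    -0.25     0.90]
Cofactors of I−A, C_ij = (−1)^(i+j)·(minor ij) (rows/columns in the sector order above):
  C_11 = (0.95)(0.90) − (-0.20)(-0.25) = 0.8050
  C_12 = −[(-0.05)(0.90) − (-0.20)(-0.45)] = 0.1350
  C_13 = (-0.05)(-0.25) − (0.95)(-0.45) = 0.4400
  C_21 = −[(-0.25)(0.90) − (-0.20)(-0.25)] = 0.2750
  C_22 = (0.75)(0.90) − (-0.20)(-0.45) = 0.5850
  C_23 = −[(0.75)(-0.25) − (-0.25)(-0.45)] = 0.3000
  C_31 = (-0.25)(-0.20) − (-0.20)(0.95) = 0.2400
  C_32 = −[(0.75)(-0.20) − (-0.20)(-0.05)] = 0.1600
  C_33 = (0.75)(0.95) − (-0.25)(-0.05) = 0.7000
det(I−A) = Σ_j (I−A)_1j·C_1j = (0.75)(0.8050) + (-0.25)(0.1350) + (-0.20)(0.4400) = 0.4820
adj(I−A) = Cᵀ =
  [ 0.8050   0.2750   0.2400]
  [ 0.1350   0.5850   0.1600]
  [ 0.4400   0.3000   0.7000]
(I − A)⁻¹ = adj(I−A) / det(I−A) ≈
  [   1.6701     0.5705     0.4979]
  [   0.2801     1.2137     0.3320]
  [   0.9129     0.6224     1.4523]
x = (I − A)⁻¹ d = adj(I−A)·d / det(I−A), with det(I−A) = 0.4820:
  x_1 = (0.8050·190 + 0.2750·50 + 0.2400·390) / 0.4820 = 260.30 / 0.4820 ≈ 540.04
  x_2 = (0.1350·190 + 0.5850·50 + 0.1600·390) / 0.4820 = 117.30 / 0.4820 ≈ 243.36
  x_3 = (0.4400·190 + 0.3000·50 + 0.7000·390) / 0.4820 = 371.60 / 0.4820 ≈ 770.95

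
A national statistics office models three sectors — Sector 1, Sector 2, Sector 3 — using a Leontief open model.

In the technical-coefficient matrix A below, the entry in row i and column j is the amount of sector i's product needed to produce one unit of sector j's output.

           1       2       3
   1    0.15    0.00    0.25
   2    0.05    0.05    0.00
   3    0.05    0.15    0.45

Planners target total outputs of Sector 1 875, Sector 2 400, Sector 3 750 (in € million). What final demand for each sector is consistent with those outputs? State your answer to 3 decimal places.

d_1 = 556.250, d_2 = 336.250, d_3 = 308.750

I − A =
  [   0.85     0.00    -0.25]
  [  -0.05     0.95     0.00]
  [  -0.05    -0.15     0.55]
d = (I − A) x:
  d_1 = (+0.85)·875 + (+0.00)·400 + (-0.25)·750 = 556.250
  d_2 = (-0.05)·875 + (+0.95)·400 + (+0.00)·750 = 336.250
  d_3 = (-0.05)·875 + (-0.15)·400 + (+0.55)·750 = 308.750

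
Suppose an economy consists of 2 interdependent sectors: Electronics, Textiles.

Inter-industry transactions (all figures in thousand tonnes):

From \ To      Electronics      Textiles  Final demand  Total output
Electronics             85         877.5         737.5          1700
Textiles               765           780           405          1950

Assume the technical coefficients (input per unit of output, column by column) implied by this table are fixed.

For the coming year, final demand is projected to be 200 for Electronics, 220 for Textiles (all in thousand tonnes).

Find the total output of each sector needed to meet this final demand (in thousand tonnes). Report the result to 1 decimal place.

x_1 = 595.9, x_2 = 813.6

Technical coefficients a_ij = z_ij / X_j:
  a_11 = 85/1700 = 0.05, a_21 = 765/1700 = 0.45
  a_12 = 877.5/1950 = 0.45, a_22 = 780/1950 = 0.40
I − A =
  [   0.95    -0.45]
  [  -0.45     0.60]
det(I−A) = (0.95)(0.60) − (-0.45)(-0.45) = 0.3675
adj(I−A) = [[0.60, 0.45], [0.45, 0.95]]
(I − A)⁻¹ = adj(I−A) / det(I−A) ≈
  [   1.6327     1.2245]
  [   1.2245     2.5850]
x = (I − A)⁻¹ d = adj(I−A)·d / det(I−A), with det(I−A) = 0.3675:
  x_1 = (0.60·200 + 0.45·220) / 0.3675 = 219.00 / 0.3675 ≈ 595.9
  x_2 = (0.45·200 + 0.95·220) / 0.3675 = 299.00 / 0.3675 ≈ 813.6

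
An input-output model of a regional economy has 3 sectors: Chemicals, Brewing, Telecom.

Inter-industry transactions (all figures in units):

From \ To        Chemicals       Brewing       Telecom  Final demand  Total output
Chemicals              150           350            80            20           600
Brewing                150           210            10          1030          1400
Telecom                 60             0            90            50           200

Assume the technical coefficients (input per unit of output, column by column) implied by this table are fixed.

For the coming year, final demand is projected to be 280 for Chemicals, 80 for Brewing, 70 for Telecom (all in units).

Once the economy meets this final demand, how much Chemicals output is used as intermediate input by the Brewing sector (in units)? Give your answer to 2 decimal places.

Technical coefficients a_ij = z_ij / X_j:
  a_11 = 150/600 = 0.25, a_21 = 150/600 = 0.25, a_31 = 60/600 = 0.10
  a_12 = 350/1400 = 0.25, a_22 = 210/1400 = 0.15, a_32 = 0/1400 = 0.00
  a_13 = 80/200 = 0.40, a_23 = 10/200 = 0.05, a_33 = 90/200 = 0.45
I − A =
  [   0.75    -0.25    -0.40]
  [  -0.25     0.85    -0.05]
  [  -0.10     0.00     0.55]
Cofactors of I−A, C_ij = (−1)^(i+j)·(minor ij) (rows/columns in the sector order above):
  C_11 = (0.85)(0.55) − (-0.05)(0.00) = 0.4675
  C_12 = −[(-0.25)(0.55) − (-0.05)(-0.10)] = 0.1425
  C_13 = (-0.25)(0.00) − (0.85)(-0.10) = 0.0850
  C_21 = −[(-0.25)(0.55) − (-0.40)(0.00)] = 0.1375
  C_22 = (0.75)(0.55) − (-0.40)(-0.10) = 0.3725
  C_23 = −[(0.75)(0.00) − (-0.25)(-0.10)] = 0.0250
  C_31 = (-0.25)(-0.05) − (-0.40)(0.85) = 0.3525
  C_32 = −[(0.75)(-0.05) − (-0.40)(-0.25)] = 0.1375
  C_33 = (0.75)(0.85) − (-0.25)(-0.25) = 0.5750
det(I−A) = Σ_j (I−A)_1j·C_1j = (0.75)(0.4675) + (-0.25)(0.1425) + (-0.40)(0.0850) = 0.2810
adj(I−A) = Cᵀ =
  [ 0.4675   0.1375   0.3525]
  [ 0.1425   0.3725   0.1375]
  [ 0.0850   0.0250   0.5750]
(I − A)⁻¹ = adj(I−A) / det(I−A) ≈
  [   1.6637     0.4893     1.2544]
  [   0.5071     1.3256     0.4893]
  [   0.3025     0.0890     2.0463]
First solve x = (I − A)⁻¹ d = adj(I−A)·d / det(I−A); in particular x_2 = (0.1425·280 + 0.3725·80 + 0.1375·70) / 0.2810 = 79.325 / 0.2810 ≈ 282.2954.
Intermediate flow from 1 to 2: z_12 = a_12 · x_2 = 0.25 × 79.325 / 0.2810 = 19.83125 / 0.2810 ≈ 70.57.

z_12 = 70.57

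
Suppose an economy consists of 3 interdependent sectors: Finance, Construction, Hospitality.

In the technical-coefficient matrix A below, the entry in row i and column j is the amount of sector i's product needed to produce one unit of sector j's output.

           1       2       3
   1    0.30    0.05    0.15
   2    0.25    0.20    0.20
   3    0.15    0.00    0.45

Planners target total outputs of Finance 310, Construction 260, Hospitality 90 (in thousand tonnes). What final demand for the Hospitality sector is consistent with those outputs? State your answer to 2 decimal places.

d_3 = 3.00

I − A =
  [   0.70    -0.05    -0.15]
  [  -0.25     0.80    -0.20]
  [  -0.15     0.00     0.55]
d = (I − A) x:
  d_1 = (+0.70)·310 + (-0.05)·260 + (-0.15)·90 = 190.50
  d_2 = (-0.25)·310 + (+0.80)·260 + (-0.20)·90 = 112.50
  d_3 = (-0.15)·310 + (+0.00)·260 + (+0.55)·90 = 3.00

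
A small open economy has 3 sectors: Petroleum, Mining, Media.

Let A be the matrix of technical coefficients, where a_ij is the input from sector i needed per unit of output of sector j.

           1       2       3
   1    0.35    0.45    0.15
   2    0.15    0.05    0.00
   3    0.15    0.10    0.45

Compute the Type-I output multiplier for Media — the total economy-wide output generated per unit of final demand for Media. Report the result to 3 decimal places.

I − A =
  [   0.65    -0.45    -0.15]
  [  -0.15     0.95     0.00]
  [  -0.15    -0.10     0.55]
Cofactors of I−A, C_ij = (−1)^(i+j)·(minor ij) (rows/columns in the sector order above):
  C_11 = (0.95)(0.55) − (0.00)(-0.10) = 0.5225
  C_12 = −[(-0.15)(0.55) − (0.00)(-0.15)] = 0.0825
  C_13 = (-0.15)(-0.10) − (0.95)(-0.15) = 0.1575
  C_21 = −[(-0.45)(0.55) − (-0.15)(-0.10)] = 0.2625
  C_22 = (0.65)(0.55) − (-0.15)(-0.15) = 0.3350
  C_23 = −[(0.65)(-0.10) − (-0.45)(-0.15)] = 0.1325
  C_31 = (-0.45)(0.00) − (-0.15)(0.95) = 0.1425
  C_32 = −[(0.65)(0.00) − (-0.15)(-0.15)] = 0.0225
  C_33 = (0.65)(0.95) − (-0.45)(-0.15) = 0.5500
det(I−A) = Σ_j (I−A)_1j·C_1j = (0.65)(0.5225) + (-0.45)(0.0825) + (-0.15)(0.1575) = 0.278875
adj(I−A) = Cᵀ =
  [ 0.5225   0.2625   0.1425]
  [ 0.0825   0.3350   0.0225]
  [ 0.1575   0.1325   0.5500]
(I − A)⁻¹ = adj(I−A) / det(I−A) ≈
  [   1.8736     0.9413     0.5110]
  [   0.2958     1.2013     0.0807]
  [   0.5648     0.4751     1.9722]
The output multiplier for sector j is the column-j sum of the Leontief inverse (I − A)⁻¹ = adj(I−A) / det(I−A).
Column 3 of adj(I−A): (0.1425, 0.0225, 0.5500); det(I−A) = 0.278875.
m_3 = (0.1425 + 0.0225 + 0.5500) / 0.278875 = 0.715 / 0.278875 ≈ 2.564.

m_3 = 2.564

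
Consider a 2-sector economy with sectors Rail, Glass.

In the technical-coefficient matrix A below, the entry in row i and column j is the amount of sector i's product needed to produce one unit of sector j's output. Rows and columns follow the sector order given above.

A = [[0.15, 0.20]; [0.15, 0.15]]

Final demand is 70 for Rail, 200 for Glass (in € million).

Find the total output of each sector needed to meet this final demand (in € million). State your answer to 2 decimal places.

x_R = 143.68, x_G = 260.65

I − A =
  [   0.85    -0.20]
  [  -0.15     0.85]
det(I−A) = (0.85)(0.85) − (-0.20)(-0.15) = 0.6925
adj(I−A) = [[0.85, 0.20], [0.15, 0.85]]
(I − A)⁻¹ = adj(I−A) / det(I−A) ≈
  [   1.2274     0.2888]
  [   0.2166     1.2274]
x = (I − A)⁻¹ d = adj(I−A)·d / det(I−A), with det(I−A) = 0.6925:
  x_R = (0.85·70 + 0.20·200) / 0.6925 = 99.50 / 0.6925 ≈ 143.68
  x_G = (0.15·70 + 0.85·200) / 0.6925 = 180.50 / 0.6925 ≈ 260.65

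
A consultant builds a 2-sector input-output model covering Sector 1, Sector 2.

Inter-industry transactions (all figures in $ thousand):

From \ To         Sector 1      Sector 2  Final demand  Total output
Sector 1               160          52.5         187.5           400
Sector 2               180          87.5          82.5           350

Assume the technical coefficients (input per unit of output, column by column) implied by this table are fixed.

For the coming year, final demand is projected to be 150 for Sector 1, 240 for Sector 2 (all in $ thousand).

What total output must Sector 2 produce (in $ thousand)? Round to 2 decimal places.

x_2 = 552.94

Technical coefficients a_ij = z_ij / X_j:
  a_11 = 160/400 = 0.40, a_21 = 180/400 = 0.45
  a_12 = 52.5/350 = 0.15, a_22 = 87.5/350 = 0.25
I − A =
  [   0.60    -0.15]
  [  -0.45     0.75]
det(I−A) = (0.60)(0.75) − (-0.15)(-0.45) = 0.3825
adj(I−A) = [[0.75, 0.15], [0.45, 0.60]]
(I − A)⁻¹ = adj(I−A) / det(I−A) ≈
  [   1.9608     0.3922]
  [   1.1765     1.5686]
x = (I − A)⁻¹ d = adj(I−A)·d / det(I−A), with det(I−A) = 0.3825:
  x_1 = (0.75·150 + 0.15·240) / 0.3825 = 148.50 / 0.3825 ≈ 388.24
  x_2 = (0.45·150 + 0.60·240) / 0.3825 = 211.50 / 0.3825 ≈ 552.94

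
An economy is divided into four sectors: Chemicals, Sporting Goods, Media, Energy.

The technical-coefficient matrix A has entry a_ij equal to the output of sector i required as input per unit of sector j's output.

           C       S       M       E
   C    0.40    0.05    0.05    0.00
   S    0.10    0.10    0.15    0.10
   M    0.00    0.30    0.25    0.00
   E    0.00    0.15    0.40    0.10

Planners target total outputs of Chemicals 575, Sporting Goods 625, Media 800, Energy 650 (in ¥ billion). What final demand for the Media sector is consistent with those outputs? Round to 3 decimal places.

I − A =
  [   0.60    -0.05    -0.05     0.00]
  [  -0.10     0.90    -0.15    -0.10]
  [   0.00    -0.30     0.75     0.00]
  [   0.00    -0.15    -0.40     0.90]
d = (I − A) x:
  d_C = (+0.60)·575 + (-0.05)·625 + (-0.05)·800 + (+0.00)·650 = 273.750
  d_S = (-0.10)·575 + (+0.90)·625 + (-0.15)·800 + (-0.10)·650 = 320.000
  d_M = (+0.00)·575 + (-0.30)·625 + (+0.75)·800 + (+0.00)·650 = 412.500
  d_E = (+0.00)·575 + (-0.15)·625 + (-0.40)·800 + (+0.90)·650 = 171.250

d_M = 412.500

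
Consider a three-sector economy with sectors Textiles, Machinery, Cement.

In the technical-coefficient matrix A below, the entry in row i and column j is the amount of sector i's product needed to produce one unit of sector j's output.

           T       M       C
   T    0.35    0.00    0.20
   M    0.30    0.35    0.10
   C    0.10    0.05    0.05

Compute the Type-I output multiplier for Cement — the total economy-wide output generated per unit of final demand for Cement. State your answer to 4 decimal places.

I − A =
  [   0.65     0.00    -0.20]
  [  -0.30     0.65    -0.10]
  [  -0.10    -0.05     0.95]
Cofactors of I−A, C_ij = (−1)^(i+j)·(minor ij) (rows/columns in the sector order above):
  C_11 = (0.65)(0.95) − (-0.10)(-0.05) = 0.6125
  C_12 = −[(-0.30)(0.95) − (-0.10)(-0.10)] = 0.2950
  C_13 = (-0.30)(-0.05) − (0.65)(-0.10) = 0.0800
  C_21 = −[(0.00)(0.95) − (-0.20)(-0.05)] = 0.0100
  C_22 = (0.65)(0.95) − (-0.20)(-0.10) = 0.5975
  C_23 = −[(0.65)(-0.05) − (0.00)(-0.10)] = 0.0325
  C_31 = (0.00)(-0.10) − (-0.20)(0.65) = 0.1300
  C_32 = −[(0.65)(-0.10) − (-0.20)(-0.30)] = 0.1250
  C_33 = (0.65)(0.65) − (0.00)(-0.30) = 0.4225
det(I−A) = Σ_j (I−A)_1j·C_1j = (0.65)(0.6125) + (0.00)(0.2950) + (-0.20)(0.0800) = 0.382125
adj(I−A) = Cᵀ =
  [ 0.6125   0.0100   0.1300]
  [ 0.2950   0.5975   0.1250]
  [ 0.0800   0.0325   0.4225]
(I − A)⁻¹ = adj(I−A) / det(I−A) ≈
  [   1.60288     0.02617     0.34020]
  [   0.77200     1.56362     0.32712]
  [   0.20936     0.08505     1.10566]
The output multiplier for sector j is the column-j sum of the Leontief inverse (I − A)⁻¹ = adj(I−A) / det(I−A).
Column C of adj(I−A): (0.1300, 0.1250, 0.4225); det(I−A) = 0.382125.
m_C = (0.1300 + 0.1250 + 0.4225) / 0.382125 = 0.6775 / 0.382125 ≈ 1.7730.

m_C = 1.7730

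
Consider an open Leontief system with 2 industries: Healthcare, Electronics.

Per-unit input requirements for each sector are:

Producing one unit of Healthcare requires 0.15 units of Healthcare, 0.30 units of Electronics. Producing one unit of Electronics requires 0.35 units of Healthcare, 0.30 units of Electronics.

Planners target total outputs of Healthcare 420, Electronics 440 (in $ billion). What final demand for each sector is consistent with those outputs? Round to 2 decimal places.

I − A =
  [   0.85    -0.35]
  [  -0.30     0.70]
d = (I − A) x:
  d_1 = (+0.85)·420 + (-0.35)·440 = 203.00
  d_2 = (-0.30)·420 + (+0.70)·440 = 182.00

d_1 = 203.00, d_2 = 182.00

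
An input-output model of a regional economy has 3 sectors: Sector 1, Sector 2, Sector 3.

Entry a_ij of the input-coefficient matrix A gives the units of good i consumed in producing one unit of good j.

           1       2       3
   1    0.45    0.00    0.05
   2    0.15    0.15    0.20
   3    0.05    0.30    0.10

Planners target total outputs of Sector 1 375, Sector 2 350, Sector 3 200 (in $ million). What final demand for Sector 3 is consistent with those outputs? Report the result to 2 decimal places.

I − A =
  [   0.55     0.00    -0.05]
  [  -0.15     0.85    -0.20]
  [  -0.05    -0.30     0.90]
d = (I − A) x:
  d_1 = (+0.55)·375 + (+0.00)·350 + (-0.05)·200 = 196.25
  d_2 = (-0.15)·375 + (+0.85)·350 + (-0.20)·200 = 201.25
  d_3 = (-0.05)·375 + (-0.30)·350 + (+0.90)·200 = 56.25

d_3 = 56.25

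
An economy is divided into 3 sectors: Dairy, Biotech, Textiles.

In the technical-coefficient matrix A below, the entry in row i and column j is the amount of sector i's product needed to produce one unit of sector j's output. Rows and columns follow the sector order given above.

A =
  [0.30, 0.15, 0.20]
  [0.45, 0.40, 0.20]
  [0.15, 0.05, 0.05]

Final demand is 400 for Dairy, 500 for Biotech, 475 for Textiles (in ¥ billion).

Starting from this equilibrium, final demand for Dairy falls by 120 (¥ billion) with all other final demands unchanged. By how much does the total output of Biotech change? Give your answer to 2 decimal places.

Δx_B = -182.47

I − A =
  [   0.70    -0.15    -0.20]
  [  -0.45     0.60    -0.20]
  [  -0.15    -0.05     0.95]
Cofactors of I−A, C_ij = (−1)^(i+j)·(minor ij) (rows/columns in the sector order above):
  C_11 = (0.60)(0.95) − (-0.20)(-0.05) = 0.5600
  C_12 = −[(-0.45)(0.95) − (-0.20)(-0.15)] = 0.4575
  C_13 = (-0.45)(-0.05) − (0.60)(-0.15) = 0.1125
  C_21 = −[(-0.15)(0.95) − (-0.20)(-0.05)] = 0.1525
  C_22 = (0.70)(0.95) − (-0.20)(-0.15) = 0.6350
  C_23 = −[(0.70)(-0.05) − (-0.15)(-0.15)] = 0.0575
  C_31 = (-0.15)(-0.20) − (-0.20)(0.60) = 0.1500
  C_32 = −[(0.70)(-0.20) − (-0.20)(-0.45)] = 0.2300
  C_33 = (0.70)(0.60) − (-0.15)(-0.45) = 0.3525
det(I−A) = Σ_j (I−A)_1j·C_1j = (0.70)(0.5600) + (-0.15)(0.4575) + (-0.20)(0.1125) = 0.300875
adj(I−A) = Cᵀ =
  [ 0.5600   0.1525   0.1500]
  [ 0.4575   0.6350   0.2300]
  [ 0.1125   0.0575   0.3525]
(I − A)⁻¹ = adj(I−A) / det(I−A) ≈
  [   1.8612     0.5069     0.4985]
  [   1.5206     2.1105     0.7644]
  [   0.3739     0.1911     1.1716]
Δx = (I − A)⁻¹ Δd with Δd having -120 in the Dairy component and 0 elsewhere.
So Δx_B = L_BD · (-120), where L_BD = adj(I−A)_BD / det(I−A) = 0.4575 / 0.300875.
Δx_B = 0.4575 × (-120) / 0.300875 = -54.90 / 0.300875 ≈ -182.47.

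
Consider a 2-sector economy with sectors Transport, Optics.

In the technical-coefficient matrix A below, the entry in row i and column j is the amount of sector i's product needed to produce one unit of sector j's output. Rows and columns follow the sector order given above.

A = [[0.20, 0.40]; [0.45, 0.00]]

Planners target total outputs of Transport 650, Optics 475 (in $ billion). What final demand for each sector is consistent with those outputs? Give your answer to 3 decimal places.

d_T = 330.000, d_O = 182.500

I − A =
  [   0.80    -0.40]
  [  -0.45     1.00]
d = (I − A) x:
  d_T = (+0.80)·650 + (-0.40)·475 = 330.000
  d_O = (-0.45)·650 + (+1.00)·475 = 182.500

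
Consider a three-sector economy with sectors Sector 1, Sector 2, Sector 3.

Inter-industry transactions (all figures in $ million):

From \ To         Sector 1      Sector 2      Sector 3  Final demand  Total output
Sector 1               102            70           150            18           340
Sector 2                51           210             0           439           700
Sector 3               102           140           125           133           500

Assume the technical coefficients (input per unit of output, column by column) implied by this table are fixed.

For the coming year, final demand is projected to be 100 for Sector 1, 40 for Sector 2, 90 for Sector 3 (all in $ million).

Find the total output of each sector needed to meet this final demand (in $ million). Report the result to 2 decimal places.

x_1 = 270.18, x_2 = 115.04, x_3 = 258.75

Technical coefficients a_ij = z_ij / X_j:
  a_11 = 102/340 = 0.30, a_21 = 51/340 = 0.15, a_31 = 102/340 = 0.30
  a_12 = 70/700 = 0.10, a_22 = 210/700 = 0.30, a_32 = 140/700 = 0.20
  a_13 = 150/500 = 0.30, a_23 = 0/500 = 0.00, a_33 = 125/500 = 0.25
I − A =
  [   0.70    -0.10    -0.30]
  [  -0.15     0.70     0.00]
  [  -0.30    -0.20     0.75]
Cofactors of I−A, C_ij = (−1)^(i+j)·(minor ij) (rows/columns in the sector order above):
  C_11 = (0.70)(0.75) − (0.00)(-0.20) = 0.5250
  C_12 = −[(-0.15)(0.75) − (0.00)(-0.30)] = 0.1125
  C_13 = (-0.15)(-0.20) − (0.70)(-0.30) = 0.2400
  C_21 = −[(-0.10)(0.75) − (-0.30)(-0.20)] = 0.1350
  C_22 = (0.70)(0.75) − (-0.30)(-0.30) = 0.4350
  C_23 = −[(0.70)(-0.20) − (-0.10)(-0.30)] = 0.1700
  C_31 = (-0.10)(0.00) − (-0.30)(0.70) = 0.2100
  C_32 = −[(0.70)(0.00) − (-0.30)(-0.15)] = 0.0450
  C_33 = (0.70)(0.70) − (-0.10)(-0.15) = 0.4750
det(I−A) = Σ_j (I−A)_1j·C_1j = (0.70)(0.5250) + (-0.10)(0.1125) + (-0.30)(0.2400) = 0.28425
adj(I−A) = Cᵀ =
  [ 0.5250   0.1350   0.2100]
  [ 0.1125   0.4350   0.0450]
  [ 0.2400   0.1700   0.4750]
(I − A)⁻¹ = adj(I−A) / det(I−A) ≈
  [   1.8470     0.4749     0.7388]
  [   0.3958     1.5303     0.1583]
  [   0.8443     0.5981     1.6711]
x = (I − A)⁻¹ d = adj(I−A)·d / det(I−A), with det(I−A) = 0.28425:
  x_1 = (0.5250·100 + 0.1350·40 + 0.2100·90) / 0.28425 = 76.80 / 0.28425 ≈ 270.18
  x_2 = (0.1125·100 + 0.4350·40 + 0.0450·90) / 0.28425 = 32.70 / 0.28425 ≈ 115.04
  x_3 = (0.2400·100 + 0.1700·40 + 0.4750·90) / 0.28425 = 73.55 / 0.28425 ≈ 258.75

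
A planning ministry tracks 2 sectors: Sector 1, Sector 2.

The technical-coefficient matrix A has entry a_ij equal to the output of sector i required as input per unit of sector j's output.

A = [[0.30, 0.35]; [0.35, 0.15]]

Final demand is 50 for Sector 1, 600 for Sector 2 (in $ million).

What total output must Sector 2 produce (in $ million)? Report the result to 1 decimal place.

I − A =
  [   0.70    -0.35]
  [  -0.35     0.85]
det(I−A) = (0.70)(0.85) − (-0.35)(-0.35) = 0.4725
adj(I−A) = [[0.85, 0.35], [0.35, 0.70]]
(I − A)⁻¹ = adj(I−A) / det(I−A) ≈
  [   1.7989     0.7407]
  [   0.7407     1.4815]
x = (I − A)⁻¹ d = adj(I−A)·d / det(I−A), with det(I−A) = 0.4725:
  x_1 = (0.85·50 + 0.35·600) / 0.4725 = 252.50 / 0.4725 ≈ 534.4
  x_2 = (0.35·50 + 0.70·600) / 0.4725 = 437.50 / 0.4725 ≈ 925.9

x_2 = 925.9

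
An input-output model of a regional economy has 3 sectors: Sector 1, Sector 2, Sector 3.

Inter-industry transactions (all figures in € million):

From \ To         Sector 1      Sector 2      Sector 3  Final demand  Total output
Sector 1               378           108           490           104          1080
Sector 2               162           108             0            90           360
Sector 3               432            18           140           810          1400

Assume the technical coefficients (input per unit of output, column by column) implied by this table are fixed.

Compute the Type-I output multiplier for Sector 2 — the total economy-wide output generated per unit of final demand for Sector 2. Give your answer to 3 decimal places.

m_2 = 3.298

Technical coefficients a_ij = z_ij / X_j:
  a_11 = 378/1080 = 0.35, a_21 = 162/1080 = 0.15, a_31 = 432/1080 = 0.40
  a_12 = 108/360 = 0.30, a_22 = 108/360 = 0.30, a_32 = 18/360 = 0.05
  a_13 = 490/1400 = 0.35, a_23 = 0/1400 = 0.00, a_33 = 140/1400 = 0.10
I − A =
  [   0.65    -0.30    -0.35]
  [  -0.15     0.70     0.00]
  [  -0.40    -0.05     0.90]
Cofactors of I−A, C_ij = (−1)^(i+j)·(minor ij) (rows/columns in the sector order above):
  C_11 = (0.70)(0.90) − (0.00)(-0.05) = 0.6300
  C_12 = −[(-0.15)(0.90) − (0.00)(-0.40)] = 0.1350
  C_13 = (-0.15)(-0.05) − (0.70)(-0.40) = 0.2875
  C_21 = −[(-0.30)(0.90) − (-0.35)(-0.05)] = 0.2875
  C_22 = (0.65)(0.90) − (-0.35)(-0.40) = 0.4450
  C_23 = −[(0.65)(-0.05) − (-0.30)(-0.40)] = 0.1525
  C_31 = (-0.30)(0.00) − (-0.35)(0.70) = 0.2450
  C_32 = −[(0.65)(0.00) − (-0.35)(-0.15)] = 0.0525
  C_33 = (0.65)(0.70) − (-0.30)(-0.15) = 0.4100
det(I−A) = Σ_j (I−A)_1j·C_1j = (0.65)(0.6300) + (-0.30)(0.1350) + (-0.35)(0.2875) = 0.268375
adj(I−A) = Cᵀ =
  [ 0.6300   0.2875   0.2450]
  [ 0.1350   0.4450   0.0525]
  [ 0.2875   0.1525   0.4100]
(I − A)⁻¹ = adj(I−A) / det(I−A) ≈
  [   2.3475     1.0713     0.9129]
  [   0.5030     1.6581     0.1956]
  [   1.0713     0.5682     1.5277]
The output multiplier for sector j is the column-j sum of the Leontief inverse (I − A)⁻¹ = adj(I−A) / det(I−A).
Column 2 of adj(I−A): (0.2875, 0.4450, 0.1525); det(I−A) = 0.268375.
m_2 = (0.2875 + 0.4450 + 0.1525) / 0.268375 = 0.885 / 0.268375 ≈ 3.298.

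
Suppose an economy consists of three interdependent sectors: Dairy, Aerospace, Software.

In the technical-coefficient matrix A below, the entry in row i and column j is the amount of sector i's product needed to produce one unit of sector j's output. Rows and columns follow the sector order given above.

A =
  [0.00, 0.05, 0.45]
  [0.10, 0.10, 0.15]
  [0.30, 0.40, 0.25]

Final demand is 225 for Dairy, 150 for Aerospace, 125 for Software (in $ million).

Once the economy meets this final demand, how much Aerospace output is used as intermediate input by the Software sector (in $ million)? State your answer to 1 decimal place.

I − A =
  [   1.00    -0.05    -0.45]
  [  -0.10     0.90    -0.15]
  [  -0.30    -0.40     0.75]
Cofactors of I−A, C_ij = (−1)^(i+j)·(minor ij) (rows/columns in the sector order above):
  C_11 = (0.90)(0.75) − (-0.15)(-0.40) = 0.6150
  C_12 = −[(-0.10)(0.75) − (-0.15)(-0.30)] = 0.1200
  C_13 = (-0.10)(-0.40) − (0.90)(-0.30) = 0.3100
  C_21 = −[(-0.05)(0.75) − (-0.45)(-0.40)] = 0.2175
  C_22 = (1.00)(0.75) − (-0.45)(-0.30) = 0.6150
  C_23 = −[(1.00)(-0.40) − (-0.05)(-0.30)] = 0.4150
  C_31 = (-0.05)(-0.15) − (-0.45)(0.90) = 0.4125
  C_32 = −[(1.00)(-0.15) − (-0.45)(-0.10)] = 0.1950
  C_33 = (1.00)(0.90) − (-0.05)(-0.10) = 0.8950
det(I−A) = Σ_j (I−A)_1j·C_1j = (1.00)(0.6150) + (-0.05)(0.1200) + (-0.45)(0.3100) = 0.4695
adj(I−A) = Cᵀ =
  [ 0.6150   0.2175   0.4125]
  [ 0.1200   0.6150   0.1950]
  [ 0.3100   0.4150   0.8950]
(I − A)⁻¹ = adj(I−A) / det(I−A) ≈
  [   1.3099     0.4633     0.8786]
  [   0.2556     1.3099     0.4153]
  [   0.6603     0.8839     1.9063]
First solve x = (I − A)⁻¹ d = adj(I−A)·d / det(I−A); in particular x_S = (0.3100·225 + 0.4150·150 + 0.8950·125) / 0.4695 = 243.875 / 0.4695 ≈ 519.436.
Intermediate flow from A to S: z_AS = a_AS · x_S = 0.15 × 243.875 / 0.4695 = 36.58125 / 0.4695 ≈ 77.9.

z_AS = 77.9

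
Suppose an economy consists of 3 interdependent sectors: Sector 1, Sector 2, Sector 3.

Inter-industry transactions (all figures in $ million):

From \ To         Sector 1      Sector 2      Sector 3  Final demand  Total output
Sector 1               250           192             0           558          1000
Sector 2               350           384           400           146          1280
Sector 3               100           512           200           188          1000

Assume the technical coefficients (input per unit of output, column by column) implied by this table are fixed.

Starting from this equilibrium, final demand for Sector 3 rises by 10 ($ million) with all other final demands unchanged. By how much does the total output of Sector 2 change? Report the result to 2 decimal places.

Δx_2 = 11.90

Technical coefficients a_ij = z_ij / X_j:
  a_11 = 250/1000 = 0.25, a_21 = 350/1000 = 0.35, a_31 = 100/1000 = 0.10
  a_12 = 192/1280 = 0.15, a_22 = 384/1280 = 0.30, a_32 = 512/1280 = 0.40
  a_13 = 0/1000 = 0.00, a_23 = 400/1000 = 0.40, a_33 = 200/1000 = 0.20
I − A =
  [   0.75    -0.15     0.00]
  [  -0.35     0.70    -0.40]
  [  -0.10    -0.40     0.80]
Cofactors of I−A, C_ij = (−1)^(i+j)·(minor ij) (rows/columns in the sector order above):
  C_11 = (0.70)(0.80) − (-0.40)(-0.40) = 0.4000
  C_12 = −[(-0.35)(0.80) − (-0.40)(-0.10)] = 0.3200
  C_13 = (-0.35)(-0.40) − (0.70)(-0.10) = 0.2100
  C_21 = −[(-0.15)(0.80) − (0.00)(-0.40)] = 0.1200
  C_22 = (0.75)(0.80) − (0.00)(-0.10) = 0.6000
  C_23 = −[(0.75)(-0.40) − (-0.15)(-0.10)] = 0.3150
  C_31 = (-0.15)(-0.40) − (0.00)(0.70) = 0.0600
  C_32 = −[(0.75)(-0.40) − (0.00)(-0.35)] = 0.3000
  C_33 = (0.75)(0.70) − (-0.15)(-0.35) = 0.4725
det(I−A) = Σ_j (I−A)_1j·C_1j = (0.75)(0.4000) + (-0.15)(0.3200) + (0.00)(0.2100) = 0.2520
adj(I−A) = Cᵀ =
  [ 0.4000   0.1200   0.0600]
  [ 0.3200   0.6000   0.3000]
  [ 0.2100   0.3150   0.4725]
(I − A)⁻¹ = adj(I−A) / det(I−A) ≈
  [   1.5873     0.4762     0.2381]
  [   1.2698     2.3810     1.1905]
  [   0.8333     1.2500     1.8750]
Δx = (I − A)⁻¹ Δd with Δd having +10 in the Sector 3 component and 0 elsewhere.
So Δx_2 = L_23 · (+10), where L_23 = adj(I−A)_23 / det(I−A) = 0.3000 / 0.2520.
Δx_2 = 0.3000 × (+10) / 0.2520 = 3.00 / 0.2520 ≈ 11.90.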